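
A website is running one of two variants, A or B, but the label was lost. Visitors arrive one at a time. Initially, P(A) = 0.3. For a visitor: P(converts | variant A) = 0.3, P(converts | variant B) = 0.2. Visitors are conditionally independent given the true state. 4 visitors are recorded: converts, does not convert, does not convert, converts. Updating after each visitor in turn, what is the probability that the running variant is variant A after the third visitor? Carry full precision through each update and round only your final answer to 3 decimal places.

0.330

Apply Bayes' rule sequentially, carrying P(A) forward.
After 'converts': P(A) = 0.3·0.3000 / (0.3·0.3000 + 0.2·0.7000) ≈ 0.3913
After 'does not convert': P(A) = 0.7·0.3913 / (0.7·0.3913 + 0.8·0.6087) ≈ 0.3600
After 'does not convert': P(A) = 0.7·0.3600 / (0.7·0.3600 + 0.8·0.6400) ≈ 0.3298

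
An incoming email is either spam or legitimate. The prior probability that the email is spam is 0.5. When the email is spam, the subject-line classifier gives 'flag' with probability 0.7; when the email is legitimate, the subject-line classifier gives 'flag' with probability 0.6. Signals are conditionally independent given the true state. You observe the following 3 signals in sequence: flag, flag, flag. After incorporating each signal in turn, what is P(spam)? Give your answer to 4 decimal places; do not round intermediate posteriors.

Apply Bayes' rule sequentially, carrying P(spam) forward.
After 'flag': P(spam) = 0.7·0.5000 / (0.7·0.5000 + 0.6·0.5000) ≈ 0.5385
After 'flag': P(spam) = 0.7·0.5385 / (0.7·0.5385 + 0.6·0.4615) ≈ 0.5765
After 'flag': P(spam) = 0.7·0.5765 / (0.7·0.5765 + 0.6·0.4235) ≈ 0.6136

0.6136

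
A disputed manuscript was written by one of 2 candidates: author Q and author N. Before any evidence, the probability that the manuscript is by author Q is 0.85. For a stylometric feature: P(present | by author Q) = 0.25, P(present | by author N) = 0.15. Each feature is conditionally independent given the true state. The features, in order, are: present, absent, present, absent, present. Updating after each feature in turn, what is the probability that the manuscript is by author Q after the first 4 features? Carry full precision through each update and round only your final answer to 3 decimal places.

After 'present': P(author Q) = 0.25·0.8500 / (0.25·0.8500 + 0.15·0.1500) ≈ 0.9043
After 'absent': P(author Q) = 0.75·0.9043 / (0.75·0.9043 + 0.85·0.0957) ≈ 0.8929
After 'present': P(author Q) = 0.25·0.8929 / (0.25·0.8929 + 0.15·0.1071) ≈ 0.9328
After 'absent': P(author Q) = 0.75·0.9328 / (0.75·0.9328 + 0.85·0.0672) ≈ 0.9246

0.925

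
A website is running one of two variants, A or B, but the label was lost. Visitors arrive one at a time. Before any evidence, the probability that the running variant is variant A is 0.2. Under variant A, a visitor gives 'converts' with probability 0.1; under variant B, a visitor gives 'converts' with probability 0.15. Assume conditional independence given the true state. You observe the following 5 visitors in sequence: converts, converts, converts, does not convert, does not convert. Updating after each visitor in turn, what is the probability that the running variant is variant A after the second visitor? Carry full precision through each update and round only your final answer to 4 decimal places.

After 'converts': P(A) = 0.1·0.2000 / (0.1·0.2000 + 0.15·0.8000) ≈ 0.1429
After 'converts': P(A) = 0.1·0.1429 / (0.1·0.1429 + 0.15·0.8571) ≈ 0.1000

0.1000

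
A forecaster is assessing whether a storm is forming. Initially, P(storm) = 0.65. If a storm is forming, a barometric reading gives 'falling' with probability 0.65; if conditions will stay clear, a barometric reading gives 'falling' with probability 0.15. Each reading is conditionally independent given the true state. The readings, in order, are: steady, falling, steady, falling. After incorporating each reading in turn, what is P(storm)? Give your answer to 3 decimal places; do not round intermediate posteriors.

0.855

Each posterior becomes the prior for the next update.
After 'steady': P(storm) = 0.35·0.6500 / (0.35·0.6500 + 0.85·0.3500) ≈ 0.4333
After 'falling': P(storm) = 0.65·0.4333 / (0.65·0.4333 + 0.15·0.5667) ≈ 0.7682
After 'steady': P(storm) = 0.35·0.7682 / (0.35·0.7682 + 0.85·0.2318) ≈ 0.5771
After 'falling': P(storm) = 0.65·0.5771 / (0.65·0.5771 + 0.15·0.4229) ≈ 0.8553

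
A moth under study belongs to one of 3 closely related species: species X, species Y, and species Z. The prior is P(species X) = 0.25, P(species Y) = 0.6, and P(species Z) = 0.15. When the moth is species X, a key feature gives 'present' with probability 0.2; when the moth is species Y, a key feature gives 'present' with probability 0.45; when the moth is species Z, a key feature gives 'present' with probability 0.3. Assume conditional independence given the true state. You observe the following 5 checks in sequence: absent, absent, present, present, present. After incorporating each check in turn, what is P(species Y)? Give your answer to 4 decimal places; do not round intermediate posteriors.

After 'absent': normaliser = 0.8·0.2500 + 0.55·0.6000 + 0.7·0.1500; P(species X) ≈ 0.3150, P(species Y) ≈ 0.5197, P(species Z) ≈ 0.1654
After 'absent': normaliser = 0.8·0.3150 + 0.55·0.5197 + 0.7·0.1654; P(species X) ≈ 0.3855, P(species Y) ≈ 0.4373, P(species Z) ≈ 0.1771
After 'present': normaliser = 0.2·0.3855 + 0.45·0.4373 + 0.3·0.1771; P(species X) ≈ 0.2358, P(species Y) ≈ 0.6018, P(species Z) ≈ 0.1625
After 'present': normaliser = 0.2·0.2358 + 0.45·0.6018 + 0.3·0.1625; P(species X) ≈ 0.1286, P(species Y) ≈ 0.7385, P(species Z) ≈ 0.1329
After 'present': normaliser = 0.2·0.1286 + 0.45·0.7385 + 0.3·0.1329; P(species X) ≈ 0.0646, P(species Y) ≈ 0.8352, P(species Z) ≈ 0.1002

0.8352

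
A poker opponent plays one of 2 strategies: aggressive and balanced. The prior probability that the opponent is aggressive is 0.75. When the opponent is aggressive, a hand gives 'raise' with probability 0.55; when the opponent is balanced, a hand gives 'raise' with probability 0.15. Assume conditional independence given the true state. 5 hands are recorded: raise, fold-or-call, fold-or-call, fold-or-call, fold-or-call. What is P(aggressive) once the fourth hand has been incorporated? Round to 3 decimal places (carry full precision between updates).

Each posterior becomes the prior for the next update.
After 'raise': P(aggressive) = 0.55·0.7500 / (0.55·0.7500 + 0.15·0.2500) ≈ 0.9167
After 'fold-or-call': P(aggressive) = 0.45·0.9167 / (0.45·0.9167 + 0.85·0.0833) ≈ 0.8534
After 'fold-or-call': P(aggressive) = 0.45·0.8534 / (0.45·0.8534 + 0.85·0.1466) ≈ 0.7551
After 'fold-or-call': P(aggressive) = 0.45·0.7551 / (0.45·0.7551 + 0.85·0.2449) ≈ 0.6201

0.620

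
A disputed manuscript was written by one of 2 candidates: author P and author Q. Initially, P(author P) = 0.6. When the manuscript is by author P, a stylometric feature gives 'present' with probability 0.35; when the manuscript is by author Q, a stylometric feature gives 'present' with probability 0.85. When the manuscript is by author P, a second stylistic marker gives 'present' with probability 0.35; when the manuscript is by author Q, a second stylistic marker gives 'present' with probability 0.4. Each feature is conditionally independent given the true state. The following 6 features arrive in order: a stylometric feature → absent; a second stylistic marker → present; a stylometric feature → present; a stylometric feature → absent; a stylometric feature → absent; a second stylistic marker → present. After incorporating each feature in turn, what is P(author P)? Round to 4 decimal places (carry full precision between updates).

Apply Bayes' rule sequentially, carrying P(author P) forward.
After a stylometric feature='absent': P(author P) = 0.65·0.6000 / (0.65·0.6000 + 0.15·0.4000) ≈ 0.8667
After a second stylistic marker='present': P(author P) = 0.35·0.8667 / (0.35·0.8667 + 0.4·0.1333) ≈ 0.8505
After a stylometric feature='present': P(author P) = 0.35·0.8505 / (0.35·0.8505 + 0.85·0.1495) ≈ 0.7008
After a stylometric feature='absent': P(author P) = 0.65·0.7008 / (0.65·0.7008 + 0.15·0.2992) ≈ 0.9103
After a stylometric feature='absent': P(author P) = 0.65·0.9103 / (0.65·0.9103 + 0.15·0.0897) ≈ 0.9778
After a second stylistic marker='present': P(author P) = 0.35·0.9778 / (0.35·0.9778 + 0.4·0.0222) ≈ 0.9747

0.9747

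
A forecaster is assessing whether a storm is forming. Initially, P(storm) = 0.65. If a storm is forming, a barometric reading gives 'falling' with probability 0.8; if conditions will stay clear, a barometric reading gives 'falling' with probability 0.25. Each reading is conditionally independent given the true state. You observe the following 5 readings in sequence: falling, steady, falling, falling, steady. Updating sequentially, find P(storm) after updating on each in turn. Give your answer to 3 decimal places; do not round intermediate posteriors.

0.812

After 'falling': P(storm) = 0.8·0.6500 / (0.8·0.6500 + 0.25·0.3500) ≈ 0.8560
After 'steady': P(storm) = 0.2·0.8560 / (0.2·0.8560 + 0.75·0.1440) ≈ 0.6131
After 'falling': P(storm) = 0.8·0.6131 / (0.8·0.6131 + 0.25·0.3869) ≈ 0.8353
After 'falling': P(storm) = 0.8·0.8353 / (0.8·0.8353 + 0.25·0.1647) ≈ 0.9420
After 'steady': P(storm) = 0.2·0.9420 / (0.2·0.9420 + 0.75·0.0580) ≈ 0.8123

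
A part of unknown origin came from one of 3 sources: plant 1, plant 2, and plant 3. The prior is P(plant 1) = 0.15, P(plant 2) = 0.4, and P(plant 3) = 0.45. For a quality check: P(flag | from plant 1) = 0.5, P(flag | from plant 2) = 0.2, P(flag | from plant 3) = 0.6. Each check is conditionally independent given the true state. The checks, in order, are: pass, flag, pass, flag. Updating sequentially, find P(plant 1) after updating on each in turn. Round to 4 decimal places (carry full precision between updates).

After 'pass': normaliser = 0.5·0.1500 + 0.8·0.4000 + 0.4·0.4500; P(plant 1) ≈ 0.1304, P(plant 2) ≈ 0.5565, P(plant 3) ≈ 0.3130
After 'flag': normaliser = 0.5·0.1304 + 0.2·0.5565 + 0.6·0.3130; P(plant 1) ≈ 0.1790, P(plant 2) ≈ 0.3055, P(plant 3) ≈ 0.5155
After 'pass': normaliser = 0.5·0.1790 + 0.8·0.3055 + 0.4·0.5155; P(plant 1) ≈ 0.1657, P(plant 2) ≈ 0.4525, P(plant 3) ≈ 0.3818
After 'flag': normaliser = 0.5·0.1657 + 0.2·0.4525 + 0.6·0.3818; P(plant 1) ≈ 0.2059, P(plant 2) ≈ 0.2249, P(plant 3) ≈ 0.5692

0.2059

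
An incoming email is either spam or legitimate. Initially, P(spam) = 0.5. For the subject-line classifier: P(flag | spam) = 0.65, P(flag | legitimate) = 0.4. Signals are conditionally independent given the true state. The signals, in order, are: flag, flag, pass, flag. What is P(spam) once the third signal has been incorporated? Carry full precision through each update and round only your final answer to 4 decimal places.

0.6064

Apply Bayes' rule sequentially, carrying P(spam) forward.
After 'flag': P(spam) = 0.65·0.5000 / (0.65·0.5000 + 0.4·0.5000) ≈ 0.6190
After 'flag': P(spam) = 0.65·0.6190 / (0.65·0.6190 + 0.4·0.3810) ≈ 0.7253
After 'pass': P(spam) = 0.35·0.7253 / (0.35·0.7253 + 0.6·0.2747) ≈ 0.6064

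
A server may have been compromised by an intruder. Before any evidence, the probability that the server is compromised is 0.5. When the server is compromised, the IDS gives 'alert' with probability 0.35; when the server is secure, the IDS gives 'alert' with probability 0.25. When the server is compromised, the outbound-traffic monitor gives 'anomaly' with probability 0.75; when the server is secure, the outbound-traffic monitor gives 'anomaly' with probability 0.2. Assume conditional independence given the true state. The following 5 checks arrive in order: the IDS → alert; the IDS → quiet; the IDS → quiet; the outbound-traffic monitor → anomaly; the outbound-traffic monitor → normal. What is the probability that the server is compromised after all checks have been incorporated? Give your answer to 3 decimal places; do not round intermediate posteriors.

After the IDS='alert': P(compromised) = 0.35·0.5000 / (0.35·0.5000 + 0.25·0.5000) ≈ 0.5833
After the IDS='quiet': P(compromised) = 0.65·0.5833 / (0.65·0.5833 + 0.75·0.4167) ≈ 0.5482
After the IDS='quiet': P(compromised) = 0.65·0.5482 / (0.65·0.5482 + 0.75·0.4518) ≈ 0.5126
After the outbound-traffic monitor='anomaly': P(compromised) = 0.75·0.5126 / (0.75·0.5126 + 0.2·0.4874) ≈ 0.7977
After the outbound-traffic monitor='normal': P(compromised) = 0.25·0.7977 / (0.25·0.7977 + 0.8·0.2023) ≈ 0.5520

0.552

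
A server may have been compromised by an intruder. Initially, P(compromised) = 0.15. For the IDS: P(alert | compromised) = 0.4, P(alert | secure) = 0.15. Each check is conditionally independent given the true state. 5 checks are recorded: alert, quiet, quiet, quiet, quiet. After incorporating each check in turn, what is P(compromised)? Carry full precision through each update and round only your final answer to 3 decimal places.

0.105

After 'alert': P(compromised) = 0.4·0.1500 / (0.4·0.1500 + 0.15·0.8500) ≈ 0.3200
After 'quiet': P(compromised) = 0.6·0.3200 / (0.6·0.3200 + 0.85·0.6800) ≈ 0.2494
After 'quiet': P(compromised) = 0.6·0.2494 / (0.6·0.2494 + 0.85·0.7506) ≈ 0.1899
After 'quiet': P(compromised) = 0.6·0.1899 / (0.6·0.1899 + 0.85·0.8101) ≈ 0.1420
After 'quiet': P(compromised) = 0.6·0.1420 / (0.6·0.1420 + 0.85·0.8580) ≈ 0.1046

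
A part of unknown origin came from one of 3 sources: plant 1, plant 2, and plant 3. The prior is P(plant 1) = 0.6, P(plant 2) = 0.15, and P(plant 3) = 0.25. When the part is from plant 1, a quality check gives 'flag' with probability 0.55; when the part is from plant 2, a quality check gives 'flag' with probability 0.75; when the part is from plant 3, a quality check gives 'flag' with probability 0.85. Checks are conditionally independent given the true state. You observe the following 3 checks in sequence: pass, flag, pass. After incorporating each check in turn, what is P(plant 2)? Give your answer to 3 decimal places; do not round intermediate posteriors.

0.089

Each posterior becomes the prior for the next update.
After 'pass': normaliser = 0.45·0.6000 + 0.25·0.1500 + 0.15·0.2500; P(plant 1) ≈ 0.7826, P(plant 2) ≈ 0.1087, P(plant 3) ≈ 0.1087
After 'flag': normaliser = 0.55·0.7826 + 0.75·0.1087 + 0.85·0.1087; P(plant 1) ≈ 0.7122, P(plant 2) ≈ 0.1349, P(plant 3) ≈ 0.1529
After 'pass': normaliser = 0.45·0.7122 + 0.25·0.1349 + 0.15·0.1529; P(plant 1) ≈ 0.8498, P(plant 2) ≈ 0.0894, P(plant 3) ≈ 0.0608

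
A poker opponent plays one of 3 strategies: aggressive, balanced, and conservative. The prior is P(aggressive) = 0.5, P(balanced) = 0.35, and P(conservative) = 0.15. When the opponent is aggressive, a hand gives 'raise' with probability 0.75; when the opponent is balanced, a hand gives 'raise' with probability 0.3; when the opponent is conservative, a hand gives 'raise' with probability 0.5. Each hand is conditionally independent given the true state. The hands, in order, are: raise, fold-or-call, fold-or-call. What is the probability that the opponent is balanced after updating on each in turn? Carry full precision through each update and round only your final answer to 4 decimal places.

0.5495

After 'raise': normaliser = 0.75·0.5000 + 0.3·0.3500 + 0.5·0.1500; P(aggressive) ≈ 0.6757, P(balanced) ≈ 0.1892, P(conservative) ≈ 0.1351
After 'fold-or-call': normaliser = 0.25·0.6757 + 0.7·0.1892 + 0.5·0.1351; P(aggressive) ≈ 0.4579, P(balanced) ≈ 0.3590, P(conservative) ≈ 0.1832
After 'fold-or-call': normaliser = 0.25·0.4579 + 0.7·0.3590 + 0.5·0.1832; P(aggressive) ≈ 0.2503, P(balanced) ≈ 0.5495, P(conservative) ≈ 0.2002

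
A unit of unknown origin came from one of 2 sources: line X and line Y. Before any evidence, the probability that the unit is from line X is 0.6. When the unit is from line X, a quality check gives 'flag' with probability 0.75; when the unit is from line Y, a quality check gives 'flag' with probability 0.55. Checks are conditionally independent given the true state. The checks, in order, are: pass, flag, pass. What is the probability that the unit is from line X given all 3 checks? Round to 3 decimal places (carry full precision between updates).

After 'pass': P(line X) = 0.25·0.6000 / (0.25·0.6000 + 0.45·0.4000) ≈ 0.4545
After 'flag': P(line X) = 0.75·0.4545 / (0.75·0.4545 + 0.55·0.5455) ≈ 0.5319
After 'pass': P(line X) = 0.25·0.5319 / (0.25·0.5319 + 0.45·0.4681) ≈ 0.3870

0.387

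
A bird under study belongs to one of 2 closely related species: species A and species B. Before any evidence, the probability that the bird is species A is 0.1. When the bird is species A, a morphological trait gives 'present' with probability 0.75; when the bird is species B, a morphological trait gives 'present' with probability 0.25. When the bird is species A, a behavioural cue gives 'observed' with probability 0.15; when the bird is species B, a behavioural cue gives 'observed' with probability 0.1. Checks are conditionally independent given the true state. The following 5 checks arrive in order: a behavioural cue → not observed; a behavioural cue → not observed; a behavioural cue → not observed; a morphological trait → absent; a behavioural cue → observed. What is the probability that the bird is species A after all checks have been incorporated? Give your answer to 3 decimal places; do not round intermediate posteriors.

After a behavioural cue='not observed': P(species A) = 0.85·0.1000 / (0.85·0.1000 + 0.9·0.9000) ≈ 0.0950
After a behavioural cue='not observed': P(species A) = 0.85·0.0950 / (0.85·0.0950 + 0.9·0.9050) ≈ 0.0902
After a behavioural cue='not observed': P(species A) = 0.85·0.0902 / (0.85·0.0902 + 0.9·0.9098) ≈ 0.0856
After a morphological trait='absent': P(species A) = 0.25·0.0856 / (0.25·0.0856 + 0.75·0.9144) ≈ 0.0303
After a behavioural cue='observed': P(species A) = 0.15·0.0303 / (0.15·0.0303 + 0.1·0.9697) ≈ 0.0447

0.045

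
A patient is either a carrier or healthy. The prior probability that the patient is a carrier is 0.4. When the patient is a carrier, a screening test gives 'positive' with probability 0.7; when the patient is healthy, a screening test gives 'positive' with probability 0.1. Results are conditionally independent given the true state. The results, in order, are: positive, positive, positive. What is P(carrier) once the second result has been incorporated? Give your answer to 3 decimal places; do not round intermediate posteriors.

0.970

After 'positive': P(carrier) = 0.7·0.4000 / (0.7·0.4000 + 0.1·0.6000) ≈ 0.8235
After 'positive': P(carrier) = 0.7·0.8235 / (0.7·0.8235 + 0.1·0.1765) ≈ 0.9703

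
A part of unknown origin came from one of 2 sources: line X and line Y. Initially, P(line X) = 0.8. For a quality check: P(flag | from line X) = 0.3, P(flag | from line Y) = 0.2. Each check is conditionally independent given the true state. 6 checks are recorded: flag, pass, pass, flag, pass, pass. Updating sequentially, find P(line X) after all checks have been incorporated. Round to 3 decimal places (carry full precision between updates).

0.841

After 'flag': P(line X) = 0.3·0.8000 / (0.3·0.8000 + 0.2·0.2000) ≈ 0.8571
After 'pass': P(line X) = 0.7·0.8571 / (0.7·0.8571 + 0.8·0.1429) ≈ 0.8400
After 'pass': P(line X) = 0.7·0.8400 / (0.7·0.8400 + 0.8·0.1600) ≈ 0.8212
After 'flag': P(line X) = 0.3·0.8212 / (0.3·0.8212 + 0.2·0.1788) ≈ 0.8733
After 'pass': P(line X) = 0.7·0.8733 / (0.7·0.8733 + 0.8·0.1267) ≈ 0.8577
After 'pass': P(line X) = 0.7·0.8577 / (0.7·0.8577 + 0.8·0.1423) ≈ 0.8407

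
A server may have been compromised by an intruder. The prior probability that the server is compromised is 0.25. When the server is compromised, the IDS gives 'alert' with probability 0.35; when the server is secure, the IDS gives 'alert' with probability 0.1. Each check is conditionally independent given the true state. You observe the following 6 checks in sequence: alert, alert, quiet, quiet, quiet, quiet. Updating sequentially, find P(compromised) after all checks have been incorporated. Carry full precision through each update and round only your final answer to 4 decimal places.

After 'alert': P(compromised) = 0.35·0.2500 / (0.35·0.2500 + 0.1·0.7500) ≈ 0.5385
After 'alert': P(compromised) = 0.35·0.5385 / (0.35·0.5385 + 0.1·0.4615) ≈ 0.8033
After 'quiet': P(compromised) = 0.65·0.8033 / (0.65·0.8033 + 0.9·0.1967) ≈ 0.7468
After 'quiet': P(compromised) = 0.65·0.7468 / (0.65·0.7468 + 0.9·0.2532) ≈ 0.6805
After 'quiet': P(compromised) = 0.65·0.6805 / (0.65·0.6805 + 0.9·0.3195) ≈ 0.6060
After 'quiet': P(compromised) = 0.65·0.6060 / (0.65·0.6060 + 0.9·0.3940) ≈ 0.5263

0.5263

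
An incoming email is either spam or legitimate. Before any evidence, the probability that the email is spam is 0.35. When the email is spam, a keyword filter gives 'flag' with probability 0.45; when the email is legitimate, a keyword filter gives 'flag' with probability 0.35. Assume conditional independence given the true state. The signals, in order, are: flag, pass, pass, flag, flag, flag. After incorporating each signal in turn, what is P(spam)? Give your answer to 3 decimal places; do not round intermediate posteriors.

After 'flag': P(spam) = 0.45·0.3500 / (0.45·0.3500 + 0.35·0.6500) ≈ 0.4091
After 'pass': P(spam) = 0.55·0.4091 / (0.55·0.4091 + 0.65·0.5909) ≈ 0.3694
After 'pass': P(spam) = 0.55·0.3694 / (0.55·0.3694 + 0.65·0.6306) ≈ 0.3314
After 'flag': P(spam) = 0.45·0.3314 / (0.45·0.3314 + 0.35·0.6686) ≈ 0.3892
After 'flag': P(spam) = 0.45·0.3892 / (0.45·0.3892 + 0.35·0.6108) ≈ 0.4504
After 'flag': P(spam) = 0.45·0.4504 / (0.45·0.4504 + 0.35·0.5496) ≈ 0.5130

0.513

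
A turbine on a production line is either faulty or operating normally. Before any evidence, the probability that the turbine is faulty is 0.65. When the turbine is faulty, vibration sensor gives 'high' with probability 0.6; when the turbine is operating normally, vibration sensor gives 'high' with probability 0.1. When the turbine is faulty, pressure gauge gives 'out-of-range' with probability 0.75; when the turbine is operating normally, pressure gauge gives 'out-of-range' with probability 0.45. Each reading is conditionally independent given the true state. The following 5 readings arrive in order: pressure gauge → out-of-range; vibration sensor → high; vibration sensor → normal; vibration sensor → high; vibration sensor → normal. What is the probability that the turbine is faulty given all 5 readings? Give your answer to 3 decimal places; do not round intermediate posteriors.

Apply Bayes' rule sequentially, carrying P(faulty) forward.
After pressure gauge='out-of-range': P(faulty) = 0.75·0.6500 / (0.75·0.6500 + 0.45·0.3500) ≈ 0.7558
After vibration sensor='high': P(faulty) = 0.6·0.7558 / (0.6·0.7558 + 0.1·0.2442) ≈ 0.9489
After vibration sensor='normal': P(faulty) = 0.4·0.9489 / (0.4·0.9489 + 0.9·0.0511) ≈ 0.8919
After vibration sensor='high': P(faulty) = 0.6·0.8919 / (0.6·0.8919 + 0.1·0.1081) ≈ 0.9802
After vibration sensor='normal': P(faulty) = 0.4·0.9802 / (0.4·0.9802 + 0.9·0.0198) ≈ 0.9565

0.957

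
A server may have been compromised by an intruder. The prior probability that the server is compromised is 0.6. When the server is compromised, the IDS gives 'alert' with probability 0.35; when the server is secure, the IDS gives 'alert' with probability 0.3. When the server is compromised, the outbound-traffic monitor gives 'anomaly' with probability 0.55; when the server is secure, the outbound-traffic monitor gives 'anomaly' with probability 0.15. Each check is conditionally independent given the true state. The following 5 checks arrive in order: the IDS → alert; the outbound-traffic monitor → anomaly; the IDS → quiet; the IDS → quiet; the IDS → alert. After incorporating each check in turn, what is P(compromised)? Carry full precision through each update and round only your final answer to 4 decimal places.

0.8659

After the IDS='alert': P(compromised) = 0.35·0.6000 / (0.35·0.6000 + 0.3·0.4000) ≈ 0.6364
After the outbound-traffic monitor='anomaly': P(compromised) = 0.55·0.6364 / (0.55·0.6364 + 0.15·0.3636) ≈ 0.8652
After the IDS='quiet': P(compromised) = 0.65·0.8652 / (0.65·0.8652 + 0.7·0.1348) ≈ 0.8563
After the IDS='quiet': P(compromised) = 0.65·0.8563 / (0.65·0.8563 + 0.7·0.1437) ≈ 0.8469
After the IDS='alert': P(compromised) = 0.35·0.8469 / (0.35·0.8469 + 0.3·0.1531) ≈ 0.8659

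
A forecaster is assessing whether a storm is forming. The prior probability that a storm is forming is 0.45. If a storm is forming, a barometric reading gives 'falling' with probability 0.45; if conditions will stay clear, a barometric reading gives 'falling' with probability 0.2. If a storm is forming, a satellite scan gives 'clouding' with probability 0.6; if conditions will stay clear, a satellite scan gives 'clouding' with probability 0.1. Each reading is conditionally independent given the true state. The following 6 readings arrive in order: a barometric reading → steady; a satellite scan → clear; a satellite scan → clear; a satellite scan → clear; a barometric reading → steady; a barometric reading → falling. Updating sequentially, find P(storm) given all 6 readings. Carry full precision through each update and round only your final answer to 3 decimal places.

After a barometric reading='steady': P(storm) = 0.55·0.4500 / (0.55·0.4500 + 0.8·0.5500) ≈ 0.3600
After a satellite scan='clear': P(storm) = 0.4·0.3600 / (0.4·0.3600 + 0.9·0.6400) ≈ 0.2000
After a satellite scan='clear': P(storm) = 0.4·0.2000 / (0.4·0.2000 + 0.9·0.8000) ≈ 0.1000
After a satellite scan='clear': P(storm) = 0.4·0.1000 / (0.4·0.1000 + 0.9·0.9000) ≈ 0.0471
After a barometric reading='steady': P(storm) = 0.55·0.0471 / (0.55·0.0471 + 0.8·0.9529) ≈ 0.0328
After a barometric reading='falling': P(storm) = 0.45·0.0328 / (0.45·0.0328 + 0.2·0.9672) ≈ 0.0710

0.071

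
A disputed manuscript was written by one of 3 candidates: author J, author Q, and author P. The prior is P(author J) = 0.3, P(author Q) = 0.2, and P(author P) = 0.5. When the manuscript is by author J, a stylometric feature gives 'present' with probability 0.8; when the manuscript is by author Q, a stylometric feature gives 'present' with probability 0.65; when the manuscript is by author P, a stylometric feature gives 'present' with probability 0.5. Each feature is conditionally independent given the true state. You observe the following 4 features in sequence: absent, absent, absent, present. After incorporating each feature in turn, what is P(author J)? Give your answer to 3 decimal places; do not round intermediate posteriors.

0.050

Apply Bayes' rule sequentially, carrying P(author J) forward.
After 'absent': normaliser = 0.2·0.3000 + 0.35·0.2000 + 0.5·0.5000; P(author J) ≈ 0.1579, P(author Q) ≈ 0.1842, P(author P) ≈ 0.6579
After 'absent': normaliser = 0.2·0.1579 + 0.35·0.1842 + 0.5·0.6579; P(author J) ≈ 0.0743, P(author Q) ≈ 0.1517, P(author P) ≈ 0.7740
After 'absent': normaliser = 0.2·0.0743 + 0.35·0.1517 + 0.5·0.7740; P(author J) ≈ 0.0327, P(author Q) ≈ 0.1167, P(author P) ≈ 0.8506
After 'present': normaliser = 0.8·0.0327 + 0.65·0.1167 + 0.5·0.8506; P(author J) ≈ 0.0496, P(author Q) ≈ 0.1439, P(author P) ≈ 0.8066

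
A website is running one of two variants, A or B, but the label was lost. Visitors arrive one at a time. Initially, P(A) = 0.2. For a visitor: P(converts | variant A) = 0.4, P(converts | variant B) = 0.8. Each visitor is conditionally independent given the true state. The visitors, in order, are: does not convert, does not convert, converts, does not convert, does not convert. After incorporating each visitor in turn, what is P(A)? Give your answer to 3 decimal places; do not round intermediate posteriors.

0.910

After 'does not convert': P(A) = 0.6·0.2000 / (0.6·0.2000 + 0.2·0.8000) ≈ 0.4286
After 'does not convert': P(A) = 0.6·0.4286 / (0.6·0.4286 + 0.2·0.5714) ≈ 0.6923
After 'converts': P(A) = 0.4·0.6923 / (0.4·0.6923 + 0.8·0.3077) ≈ 0.5294
After 'does not convert': P(A) = 0.6·0.5294 / (0.6·0.5294 + 0.2·0.4706) ≈ 0.7714
After 'does not convert': P(A) = 0.6·0.7714 / (0.6·0.7714 + 0.2·0.2286) ≈ 0.9101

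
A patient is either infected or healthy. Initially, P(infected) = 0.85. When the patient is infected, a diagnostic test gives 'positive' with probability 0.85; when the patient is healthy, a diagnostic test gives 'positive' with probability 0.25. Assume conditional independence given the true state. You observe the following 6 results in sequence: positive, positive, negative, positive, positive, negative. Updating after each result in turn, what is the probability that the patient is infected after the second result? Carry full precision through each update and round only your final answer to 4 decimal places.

0.9850

Apply Bayes' rule sequentially, carrying P(infected) forward.
After 'positive': P(infected) = 0.85·0.8500 / (0.85·0.8500 + 0.25·0.1500) ≈ 0.9507
After 'positive': P(infected) = 0.85·0.9507 / (0.85·0.9507 + 0.25·0.0493) ≈ 0.9850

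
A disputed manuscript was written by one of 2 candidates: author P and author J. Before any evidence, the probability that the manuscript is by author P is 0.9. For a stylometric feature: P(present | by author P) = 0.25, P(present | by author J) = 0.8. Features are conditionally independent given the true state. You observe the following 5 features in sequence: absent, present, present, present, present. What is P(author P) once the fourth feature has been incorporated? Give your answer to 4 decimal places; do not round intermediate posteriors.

After 'absent': P(author P) = 0.75·0.9000 / (0.75·0.9000 + 0.2·0.1000) ≈ 0.9712
After 'present': P(author P) = 0.25·0.9712 / (0.25·0.9712 + 0.8·0.0288) ≈ 0.9134
After 'present': P(author P) = 0.25·0.9134 / (0.25·0.9134 + 0.8·0.0866) ≈ 0.7672
After 'present': P(author P) = 0.25·0.7672 / (0.25·0.7672 + 0.8·0.2328) ≈ 0.5074

0.5074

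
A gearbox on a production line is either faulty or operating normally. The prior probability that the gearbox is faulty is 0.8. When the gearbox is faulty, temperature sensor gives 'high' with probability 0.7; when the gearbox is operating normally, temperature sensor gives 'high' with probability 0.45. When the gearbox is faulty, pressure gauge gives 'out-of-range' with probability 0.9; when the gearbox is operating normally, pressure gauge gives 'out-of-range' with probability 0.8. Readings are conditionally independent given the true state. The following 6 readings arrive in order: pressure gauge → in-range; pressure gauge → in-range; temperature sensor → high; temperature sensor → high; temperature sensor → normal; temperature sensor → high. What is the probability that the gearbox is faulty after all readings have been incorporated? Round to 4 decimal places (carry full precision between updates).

0.6725

After pressure gauge='in-range': P(faulty) = 0.1·0.8000 / (0.1·0.8000 + 0.2·0.2000) ≈ 0.6667
After pressure gauge='in-range': P(faulty) = 0.1·0.6667 / (0.1·0.6667 + 0.2·0.3333) ≈ 0.5000
After temperature sensor='high': P(faulty) = 0.7·0.5000 / (0.7·0.5000 + 0.45·0.5000) ≈ 0.6087
After temperature sensor='high': P(faulty) = 0.7·0.6087 / (0.7·0.6087 + 0.45·0.3913) ≈ 0.7076
After temperature sensor='normal': P(faulty) = 0.3·0.7076 / (0.3·0.7076 + 0.55·0.2924) ≈ 0.5689
After temperature sensor='high': P(faulty) = 0.7·0.5689 / (0.7·0.5689 + 0.45·0.4311) ≈ 0.6725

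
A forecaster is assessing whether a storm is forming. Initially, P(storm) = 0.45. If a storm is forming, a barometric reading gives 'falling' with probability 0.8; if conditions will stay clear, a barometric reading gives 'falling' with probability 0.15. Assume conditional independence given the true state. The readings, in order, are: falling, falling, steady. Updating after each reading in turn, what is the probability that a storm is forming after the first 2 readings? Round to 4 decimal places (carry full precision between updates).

Each posterior becomes the prior for the next update.
After 'falling': P(storm) = 0.8·0.4500 / (0.8·0.4500 + 0.15·0.5500) ≈ 0.8136
After 'falling': P(storm) = 0.8·0.8136 / (0.8·0.8136 + 0.15·0.1864) ≈ 0.9588

0.9588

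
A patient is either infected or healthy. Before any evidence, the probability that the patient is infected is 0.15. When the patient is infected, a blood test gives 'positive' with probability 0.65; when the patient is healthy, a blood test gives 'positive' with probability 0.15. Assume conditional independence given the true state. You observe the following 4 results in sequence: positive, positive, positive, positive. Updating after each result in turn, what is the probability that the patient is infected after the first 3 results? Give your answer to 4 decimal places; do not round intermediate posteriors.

After 'positive': P(infected) = 0.65·0.1500 / (0.65·0.1500 + 0.15·0.8500) ≈ 0.4333
After 'positive': P(infected) = 0.65·0.4333 / (0.65·0.4333 + 0.15·0.5667) ≈ 0.7682
After 'positive': P(infected) = 0.65·0.7682 / (0.65·0.7682 + 0.15·0.2318) ≈ 0.9349

0.9349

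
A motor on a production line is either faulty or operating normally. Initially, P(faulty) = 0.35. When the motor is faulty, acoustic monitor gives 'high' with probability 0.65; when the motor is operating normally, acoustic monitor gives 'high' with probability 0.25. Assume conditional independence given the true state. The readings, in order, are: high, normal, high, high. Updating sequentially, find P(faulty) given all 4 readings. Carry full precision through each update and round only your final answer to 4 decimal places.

After 'high': P(faulty) = 0.65·0.3500 / (0.65·0.3500 + 0.25·0.6500) ≈ 0.5833
After 'normal': P(faulty) = 0.35·0.5833 / (0.35·0.5833 + 0.75·0.4167) ≈ 0.3952
After 'high': P(faulty) = 0.65·0.3952 / (0.65·0.3952 + 0.25·0.6048) ≈ 0.6294
After 'high': P(faulty) = 0.65·0.6294 / (0.65·0.6294 + 0.25·0.3706) ≈ 0.8154

0.8154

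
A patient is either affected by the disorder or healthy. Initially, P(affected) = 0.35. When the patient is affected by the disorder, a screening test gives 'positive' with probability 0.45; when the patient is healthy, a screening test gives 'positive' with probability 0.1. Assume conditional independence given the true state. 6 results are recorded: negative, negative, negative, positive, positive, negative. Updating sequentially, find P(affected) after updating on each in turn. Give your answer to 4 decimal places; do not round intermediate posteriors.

0.6033

After 'negative': P(affected) = 0.55·0.3500 / (0.55·0.3500 + 0.9·0.6500) ≈ 0.2476
After 'negative': P(affected) = 0.55·0.2476 / (0.55·0.2476 + 0.9·0.7524) ≈ 0.1674
After 'negative': P(affected) = 0.55·0.1674 / (0.55·0.1674 + 0.9·0.8326) ≈ 0.1094
After 'positive': P(affected) = 0.45·0.1094 / (0.45·0.1094 + 0.1·0.8906) ≈ 0.3561
After 'positive': P(affected) = 0.45·0.3561 / (0.45·0.3561 + 0.1·0.6439) ≈ 0.7133
After 'negative': P(affected) = 0.55·0.7133 / (0.55·0.7133 + 0.9·0.2867) ≈ 0.6033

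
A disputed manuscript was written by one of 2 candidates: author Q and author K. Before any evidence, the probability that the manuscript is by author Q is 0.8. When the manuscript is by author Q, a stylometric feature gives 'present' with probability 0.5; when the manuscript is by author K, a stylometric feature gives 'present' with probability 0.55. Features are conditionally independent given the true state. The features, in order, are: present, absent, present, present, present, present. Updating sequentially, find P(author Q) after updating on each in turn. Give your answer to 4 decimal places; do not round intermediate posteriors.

After 'present': P(author Q) = 0.5·0.8000 / (0.5·0.8000 + 0.55·0.2000) ≈ 0.7843
After 'absent': P(author Q) = 0.5·0.7843 / (0.5·0.7843 + 0.45·0.2157) ≈ 0.8016
After 'present': P(author Q) = 0.5·0.8016 / (0.5·0.8016 + 0.55·0.1984) ≈ 0.7860
After 'present': P(author Q) = 0.5·0.7860 / (0.5·0.7860 + 0.55·0.2140) ≈ 0.7695
After 'present': P(author Q) = 0.5·0.7695 / (0.5·0.7695 + 0.55·0.2305) ≈ 0.7522
After 'present': P(author Q) = 0.5·0.7522 / (0.5·0.7522 + 0.55·0.2478) ≈ 0.7340

0.7340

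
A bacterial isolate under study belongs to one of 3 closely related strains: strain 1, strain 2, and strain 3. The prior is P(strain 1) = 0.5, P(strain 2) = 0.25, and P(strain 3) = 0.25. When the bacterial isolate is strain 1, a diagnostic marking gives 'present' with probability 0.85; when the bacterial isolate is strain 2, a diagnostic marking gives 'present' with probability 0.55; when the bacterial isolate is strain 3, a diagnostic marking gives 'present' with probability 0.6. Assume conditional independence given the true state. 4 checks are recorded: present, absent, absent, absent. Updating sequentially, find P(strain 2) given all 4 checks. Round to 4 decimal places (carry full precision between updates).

0.5317

After 'present': normaliser = 0.85·0.5000 + 0.55·0.2500 + 0.6·0.2500; P(strain 1) ≈ 0.5965, P(strain 2) ≈ 0.1930, P(strain 3) ≈ 0.2105
After 'absent': normaliser = 0.15·0.5965 + 0.45·0.1930 + 0.4·0.2105; P(strain 1) ≈ 0.3434, P(strain 2) ≈ 0.3333, P(strain 3) ≈ 0.3232
After 'absent': normaliser = 0.15·0.3434 + 0.45·0.3333 + 0.4·0.3232; P(strain 1) ≈ 0.1557, P(strain 2) ≈ 0.4534, P(strain 3) ≈ 0.3908
After 'absent': normaliser = 0.15·0.1557 + 0.45·0.4534 + 0.4·0.3908; P(strain 1) ≈ 0.0609, P(strain 2) ≈ 0.5317, P(strain 3) ≈ 0.4074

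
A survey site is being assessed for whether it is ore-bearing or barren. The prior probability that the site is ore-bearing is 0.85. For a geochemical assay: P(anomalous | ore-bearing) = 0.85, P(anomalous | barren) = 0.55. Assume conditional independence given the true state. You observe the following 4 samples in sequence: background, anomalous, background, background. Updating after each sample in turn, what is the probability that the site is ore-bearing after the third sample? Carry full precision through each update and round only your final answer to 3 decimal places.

0.493

After 'background': P(ore) = 0.15·0.8500 / (0.15·0.8500 + 0.45·0.1500) ≈ 0.6538
After 'anomalous': P(ore) = 0.85·0.6538 / (0.85·0.6538 + 0.55·0.3462) ≈ 0.7448
After 'background': P(ore) = 0.15·0.7448 / (0.15·0.7448 + 0.45·0.2552) ≈ 0.4932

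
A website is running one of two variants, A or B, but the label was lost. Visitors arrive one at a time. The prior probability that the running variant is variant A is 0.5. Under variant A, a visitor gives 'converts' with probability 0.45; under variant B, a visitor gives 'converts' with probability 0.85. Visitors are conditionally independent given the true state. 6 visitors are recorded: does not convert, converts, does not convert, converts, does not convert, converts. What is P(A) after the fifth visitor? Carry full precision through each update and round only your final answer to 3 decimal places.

0.933

Apply Bayes' rule sequentially, carrying P(A) forward.
After 'does not convert': P(A) = 0.55·0.5000 / (0.55·0.5000 + 0.15·0.5000) ≈ 0.7857
After 'converts': P(A) = 0.45·0.7857 / (0.45·0.7857 + 0.85·0.2143) ≈ 0.6600
After 'does not convert': P(A) = 0.55·0.6600 / (0.55·0.6600 + 0.15·0.3400) ≈ 0.8768
After 'converts': P(A) = 0.45·0.8768 / (0.45·0.8768 + 0.85·0.1232) ≈ 0.7903
After 'does not convert': P(A) = 0.55·0.7903 / (0.55·0.7903 + 0.15·0.2097) ≈ 0.9325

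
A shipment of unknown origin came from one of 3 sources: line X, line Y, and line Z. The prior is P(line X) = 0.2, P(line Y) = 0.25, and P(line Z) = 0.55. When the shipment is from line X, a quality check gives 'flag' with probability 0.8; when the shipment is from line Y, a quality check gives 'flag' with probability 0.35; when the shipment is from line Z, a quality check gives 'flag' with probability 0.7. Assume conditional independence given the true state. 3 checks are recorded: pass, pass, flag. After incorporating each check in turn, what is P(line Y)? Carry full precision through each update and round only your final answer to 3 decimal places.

After 'pass': normaliser = 0.2·0.2000 + 0.65·0.2500 + 0.3·0.5500; P(line X) ≈ 0.1088, P(line Y) ≈ 0.4422, P(line Z) ≈ 0.4490
After 'pass': normaliser = 0.2·0.1088 + 0.65·0.4422 + 0.3·0.4490; P(line X) ≈ 0.0490, P(line Y) ≈ 0.6475, P(line Z) ≈ 0.3034
After 'flag': normaliser = 0.8·0.0490 + 0.35·0.6475 + 0.7·0.3034; P(line X) ≈ 0.0820, P(line Y) ≈ 0.4738, P(line Z) ≈ 0.4441

0.474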